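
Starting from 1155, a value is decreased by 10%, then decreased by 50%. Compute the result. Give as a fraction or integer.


Start: 1155
Step 1: decrease by 10% => multiply by 90/100
  1155 * 90/100 = 2079/2
Step 2: decrease by 50% => multiply by 50/100
  2079/2 * 50/100 = 2079/4
Final value = 2079/4

2079/4


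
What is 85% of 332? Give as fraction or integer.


Compute 85% of 332
Convert percentage: 85% = 85/100
Multiply: 332 * 85/100
= 28220/100
= 1411/5

1411/5


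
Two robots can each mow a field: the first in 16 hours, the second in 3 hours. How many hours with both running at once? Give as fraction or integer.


Rate of A = 1/16 job per hour
Rate of B = 1/3 job per hour
Combined rate = 1/16 + 1/3
Find common denominator: (3 + 16)/(16*3) = 19/48
Combined rate = 19/48 job per hour
Time together = 1 / (19/48) = 48/19 hours

48/19


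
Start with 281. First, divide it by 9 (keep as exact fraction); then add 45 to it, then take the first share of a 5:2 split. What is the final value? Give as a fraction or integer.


Start with 281.
Step 1: Divide by 9: 281 / 9 = 281/9
Step 2: Add 45: 281/9+45=686/9; split 5:2 first = 686/9*5/7 = 490/9
Final result = 490/9

490/9


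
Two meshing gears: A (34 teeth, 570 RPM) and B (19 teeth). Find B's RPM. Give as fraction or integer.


Gear ratio: teeth_A * RPM_A = teeth_B * RPM_B
34 * 570 = 19 * RPM_B
19380 = 19 * RPM_B
RPM_B = 19380 / 19
RPM_B = 1020

1020


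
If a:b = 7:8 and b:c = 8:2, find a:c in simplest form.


Given a:b = 7:8 and b:c = 8:2
Make b consistent. Multiply first ratio by 8: a:b = 56:64
Multiply second ratio by 8: b:c = 64:16
Now b = 64 in both, so a:b:c = 56:64:16
Therefore a:c = 56:16
Simplify by GCD: a:c = 7:2

7:2


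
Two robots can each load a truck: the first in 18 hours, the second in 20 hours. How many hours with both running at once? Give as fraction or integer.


Rate of A = 1/18 job per hour
Rate of B = 1/20 job per hour
Combined rate = 1/18 + 1/20
Find common denominator: (20 + 18)/(18*20) = 38/360
Combined rate = 19/180 job per hour
Time together = 1 / (19/180) = 180/19 hours

180/19


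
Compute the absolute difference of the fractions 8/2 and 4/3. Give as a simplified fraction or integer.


Simplify: 8/2 = 4 and 4/3 = 4/3
Find common denominator: LCD = 3
Convert: 12/3 and 4/3
Difference = |12 - 4|/3 = 8/3
Simplified = 8/3

8/3


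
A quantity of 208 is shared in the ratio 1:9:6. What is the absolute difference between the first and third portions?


Total parts = 1 + 9 + 6 = 16
Value per part = 208 / 16 = 13
Shares: 1*13=13, 9*13=117, 6*13=78
First share = 13, third share = 78
Difference = |13 - 78| = 65

65


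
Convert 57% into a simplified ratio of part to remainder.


Part = 57%, Remainder = 43%
Ratio = 57:43
GCD(57, 43) = 1
Simplify: 57:43 = 57:43

57:43


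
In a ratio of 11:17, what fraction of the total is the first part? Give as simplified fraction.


Total parts = 11 + 17 = 28
First part fraction = 11/28
Simplify: 11/28 = 11/28

11/28


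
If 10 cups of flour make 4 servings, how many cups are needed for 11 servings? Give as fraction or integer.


Original: 10 cups for 4 servings
Target servings = 11
Scaling factor = 11/4
New amount = 10 * 11/4
= 110/4
= 55/2 cups

55/2


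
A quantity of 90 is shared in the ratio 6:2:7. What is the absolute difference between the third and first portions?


Total parts = 6 + 2 + 7 = 15
Value per part = 90 / 15 = 6
Shares: 6*6=36, 2*6=12, 7*6=42
Third share = 42, first share = 36
Difference = |42 - 36| = 6

6


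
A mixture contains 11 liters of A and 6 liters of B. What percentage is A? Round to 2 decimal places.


Volume of A = 11 L
Volume of B = 6 L
Total volume = 11 + 6 = 17 L
Percentage of A = (11/17) * 100
= 64.71%

64.71


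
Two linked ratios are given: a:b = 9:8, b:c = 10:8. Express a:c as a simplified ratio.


Given a:b = 9:8 and b:c = 10:8
Make b consistent. Multiply first ratio by 10: a:b = 90:80
Multiply second ratio by 8: b:c = 80:64
Now b = 80 in both, so a:b:c = 90:80:64
Therefore a:c = 90:64
Simplify by GCD: a:c = 45:32

45:32


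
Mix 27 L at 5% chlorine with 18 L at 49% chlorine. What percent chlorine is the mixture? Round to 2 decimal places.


Solute in mixture 1 = 5% of 27 L = 27*5/100 = 27/20 L
Solute in mixture 2 = 49% of 18 L = 18*49/100 = 441/50 L
Total solute = 27/20 + 441/50 = 1017/100 L
Total volume = 27 + 18 = 45 L
Final concentration = 1017/100/45 * 100 = 22.60%

22.60


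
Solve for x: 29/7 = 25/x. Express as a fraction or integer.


Setting up: 29/7 = 25/x
Cross multiply: 29 * x = 7 * 25
29x = 175
x = 175/29
x = 175/29

175/29


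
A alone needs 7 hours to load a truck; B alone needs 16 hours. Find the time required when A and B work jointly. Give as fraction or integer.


Rate of A = 1/7 job per hour
Rate of B = 1/16 job per hour
Combined rate = 1/7 + 1/16
Find common denominator: (16 + 7)/(7*16) = 23/112
Combined rate = 23/112 job per hour
Time together = 1 / (23/112) = 112/23 hours

112/23


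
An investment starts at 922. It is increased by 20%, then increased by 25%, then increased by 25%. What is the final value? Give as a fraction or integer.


Start: 922
Step 1: increase by 20% => multiply by 120/100
  922 * 120/100 = 5532/5
Step 2: increase by 25% => multiply by 125/100
  5532/5 * 125/100 = 1383
Step 3: increase by 25% => multiply by 125/100
  1383 * 125/100 = 6915/4
Final value = 6915/4

6915/4


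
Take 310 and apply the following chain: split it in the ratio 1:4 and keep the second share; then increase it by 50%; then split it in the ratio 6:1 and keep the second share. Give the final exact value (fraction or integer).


Start with 310.
Step 1: Split 1:4, second share = 310 * 4/5 = 248
Step 2: Increase by 50%: 248 * 150/100 = 372
Step 3: Split 6:1, second share = 372 * 1/7 = 372/7
Final result = 372/7

372/7


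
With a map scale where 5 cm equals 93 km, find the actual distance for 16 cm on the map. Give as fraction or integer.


Map scale: 5 cm = 93 km
Measured distance on map = 16 cm
Set up proportion: 16 * 93 / 5
= 1488 / 5
= 1488/5 km

1488/5


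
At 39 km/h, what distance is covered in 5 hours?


Using distance = speed * time
Speed = 39 km/h
Time = 5 hours
Distance = 39 * 5
= 195 km

195


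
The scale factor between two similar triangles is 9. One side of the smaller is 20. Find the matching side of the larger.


Similar triangles have proportional sides
Scale factor = 9
Smaller side = 20
Corresponding larger side = 20 * 9
= 180

180


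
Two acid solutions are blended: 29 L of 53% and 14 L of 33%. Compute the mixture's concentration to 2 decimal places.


Solute in mixture 1 = 53% of 29 L = 29*53/100 = 1537/100 L
Solute in mixture 2 = 33% of 14 L = 14*33/100 = 231/50 L
Total solute = 1537/100 + 231/50 = 1999/100 L
Total volume = 29 + 14 = 43 L
Final concentration = 1999/100/43 * 100 = 46.49%

46.49


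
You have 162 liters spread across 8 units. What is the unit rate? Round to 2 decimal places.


Total liters = 162
Number of units = 8
Unit rate = 162 / 8
= 20.25 liters per unit

20.25


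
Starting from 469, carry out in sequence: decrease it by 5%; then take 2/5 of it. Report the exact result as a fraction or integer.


Start with 469.
Step 1: Decrease by 5%: 469 * 95/100 = 8911/20
Step 2: Take 2/5: 8911/20 * 2/5 = 8911/50
Final result = 8911/50

8911/50


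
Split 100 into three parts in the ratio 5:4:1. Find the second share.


Ratio = 5:4:1
Total parts = 5 + 4 + 1 = 10
Value per part = 100 / 10 = 10
First share = 5 * 10 = 50
Middle share = 4 * 10 = 40
Third share = 1 * 10 = 10

40


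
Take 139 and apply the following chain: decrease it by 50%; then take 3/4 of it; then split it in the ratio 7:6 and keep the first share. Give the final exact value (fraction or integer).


Start with 139.
Step 1: Decrease by 50%: 139 * 50/100 = 139/2
Step 2: Take 3/4: 139/2 * 3/4 = 417/8
Step 3: Split 7:6, first share = 417/8 * 7/13 = 2919/104
Final result = 2919/104

2919/104


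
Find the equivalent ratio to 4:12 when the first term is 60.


Original ratio: 4:12
First term target: 60
Scale factor = 60 / 4 = 15
Multiply second term: 12 * 15 = 180
Equivalent ratio = 60:180

60:180


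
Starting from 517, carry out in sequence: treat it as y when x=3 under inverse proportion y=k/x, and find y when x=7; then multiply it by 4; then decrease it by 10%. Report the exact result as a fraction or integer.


Start with 517.
Step 1: Inverse prop: k = (517)*3; new y = k/7 = 517*3/7 = 1551/7
Step 2: Multiply by 4: 1551/7 * 4 = 6204/7
Step 3: Decrease by 10%: 6204/7 * 90/100 = 27918/35
Final result = 27918/35

27918/35


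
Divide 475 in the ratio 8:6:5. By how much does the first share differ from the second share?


Total parts = 8 + 6 + 5 = 19
Value per part = 475 / 19 = 25
Shares: 8*25=200, 6*25=150, 5*25=125
First share = 200, second share = 150
Difference = |200 - 150| = 50

50


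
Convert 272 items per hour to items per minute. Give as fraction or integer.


Converting from per hour to per minute
Rate = 272 items per hour
Divide by 60: 272/60
= 68/15 items per minute

68/15


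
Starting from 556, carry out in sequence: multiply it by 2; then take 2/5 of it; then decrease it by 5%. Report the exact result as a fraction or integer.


Start with 556.
Step 1: Multiply by 2: 556 * 2 = 1112
Step 2: Take 2/5: 1112 * 2/5 = 2224/5
Step 3: Decrease by 5%: 2224/5 * 95/100 = 10564/25
Final result = 10564/25

10564/25


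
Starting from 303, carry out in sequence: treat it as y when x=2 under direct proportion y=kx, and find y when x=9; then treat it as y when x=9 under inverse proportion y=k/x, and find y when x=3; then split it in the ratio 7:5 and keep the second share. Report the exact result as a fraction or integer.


Start with 303.
Step 1: Direct prop: k = (303)/2; new y = k*9 = 303*9/2 = 2727/2
Step 2: Inverse prop: k = (2727/2)*9; new y = k/3 = 2727/2*9/3 = 8181/2
Step 3: Split 7:5, second share = 8181/2 * 5/12 = 13635/8
Final result = 13635/8

13635/8


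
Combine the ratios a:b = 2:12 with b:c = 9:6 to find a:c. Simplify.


Given a:b = 2:12 and b:c = 9:6
Make b consistent. Multiply first ratio by 9: a:b = 18:108
Multiply second ratio by 12: b:c = 108:72
Now b = 108 in both, so a:b:c = 18:108:72
Therefore a:c = 18:72
Simplify by GCD: a:c = 1:4

1:4


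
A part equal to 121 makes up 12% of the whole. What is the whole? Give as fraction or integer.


Given: 121 is 12% of the whole
Set up: 121 = 12/100 * whole
whole = 121 * 100 / 12
whole = 12100 / 12
whole = 3025/3

3025/3


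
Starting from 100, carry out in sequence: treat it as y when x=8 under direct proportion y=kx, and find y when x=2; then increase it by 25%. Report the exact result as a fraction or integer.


Start with 100.
Step 1: Direct prop: k = (100)/8; new y = k*2 = 100*2/8 = 25
Step 2: Increase by 25%: 25 * 125/100 = 125/4
Final result = 125/4

125/4


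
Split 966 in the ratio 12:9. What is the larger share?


Total parts = 12 + 9 = 21
Value per part = 966 / 21 = 46
First share = 12 * 46 = 552
Second share = 9 * 46 = 414
Larger share = 552

552


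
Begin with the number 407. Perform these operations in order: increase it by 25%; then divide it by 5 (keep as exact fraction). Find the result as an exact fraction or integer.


Start with 407.
Step 1: Increase by 25%: 407 * 125/100 = 2035/4
Step 2: Divide by 5: 2035/4 / 5 = 407/4
Final result = 407/4

407/4


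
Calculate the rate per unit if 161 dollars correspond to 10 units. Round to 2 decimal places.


Total dollars = 161
Number of units = 10
Unit rate = 161 / 10
= 16.10 dollars per unit

16.10


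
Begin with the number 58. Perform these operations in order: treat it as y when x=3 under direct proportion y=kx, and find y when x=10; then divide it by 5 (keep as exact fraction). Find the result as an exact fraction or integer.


Start with 58.
Step 1: Direct prop: k = (58)/3; new y = k*10 = 58*10/3 = 580/3
Step 2: Divide by 5: 580/3 / 5 = 116/3
Final result = 116/3

116/3


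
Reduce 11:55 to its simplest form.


Find GCD(11, 55)
GCD = 11
Divide both by 11: 11/11 = 1, 55/11 = 5
Simplified ratio = 1:5

1:5


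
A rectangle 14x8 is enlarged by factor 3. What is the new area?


Original dimensions: 14 x 8
Enlargement factor = 3
New width = 14 * 3 = 42
New height = 8 * 3 = 24
New area = 42 * 24 = 1008

1008


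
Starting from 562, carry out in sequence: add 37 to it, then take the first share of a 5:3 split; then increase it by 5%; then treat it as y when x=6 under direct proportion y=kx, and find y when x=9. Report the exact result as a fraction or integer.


Start with 562.
Step 1: Add 37: 562+37=599; split 5:3 first = 599*5/8 = 2995/8
Step 2: Increase by 5%: 2995/8 * 105/100 = 12579/32
Step 3: Direct prop: k = (12579/32)/6; new y = k*9 = 12579/32*9/6 = 37737/64
Final result = 37737/64

37737/64


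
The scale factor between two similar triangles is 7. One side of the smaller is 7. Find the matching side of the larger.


Similar triangles have proportional sides
Scale factor = 7
Smaller side = 7
Corresponding larger side = 7 * 7
= 49

49


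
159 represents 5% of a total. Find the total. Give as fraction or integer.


Given: 159 is 5% of the whole
Set up: 159 = 5/100 * whole
whole = 159 * 100 / 5
whole = 15900 / 5
whole = 3180

3180


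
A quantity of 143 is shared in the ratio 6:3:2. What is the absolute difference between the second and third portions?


Total parts = 6 + 3 + 2 = 11
Value per part = 143 / 11 = 13
Shares: 6*13=78, 3*13=39, 2*13=26
Second share = 39, third share = 26
Difference = |39 - 26| = 13

13


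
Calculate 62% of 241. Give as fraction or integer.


Compute 62% of 241
Convert percentage: 62% = 62/100
Multiply: 241 * 62/100
= 14942/100
= 7471/50

7471/50


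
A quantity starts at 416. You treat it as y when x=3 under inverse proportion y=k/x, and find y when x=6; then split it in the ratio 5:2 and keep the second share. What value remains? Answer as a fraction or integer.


Start with 416.
Step 1: Inverse prop: k = (416)*3; new y = k/6 = 416*3/6 = 208
Step 2: Split 5:2, second share = 208 * 2/7 = 416/7
Final result = 416/7

416/7


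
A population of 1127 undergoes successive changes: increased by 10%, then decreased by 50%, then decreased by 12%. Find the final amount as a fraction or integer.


Start: 1127
Step 1: increase by 10% => multiply by 110/100
  1127 * 110/100 = 12397/10
Step 2: decrease by 50% => multiply by 50/100
  12397/10 * 50/100 = 12397/20
Step 3: decrease by 12% => multiply by 88/100
  12397/20 * 88/100 = 136367/250
Final value = 136367/250

136367/250


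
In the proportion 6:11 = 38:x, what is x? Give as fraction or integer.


Setting up: 6/11 = 38/x
Cross multiply: 6 * x = 11 * 38
6x = 418
x = 418/6
x = 209/3

209/3


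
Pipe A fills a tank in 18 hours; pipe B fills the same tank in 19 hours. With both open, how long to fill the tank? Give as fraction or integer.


Rate of A = 1/18 job per hour
Rate of B = 1/19 job per hour
Combined rate = 1/18 + 1/19
Find common denominator: (19 + 18)/(18*19) = 37/342
Combined rate = 37/342 job per hour
Time together = 1 / (37/342) = 342/37 hours

342/37


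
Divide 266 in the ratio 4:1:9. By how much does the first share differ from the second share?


Total parts = 4 + 1 + 9 = 14
Value per part = 266 / 14 = 19
Shares: 4*19=76, 1*19=19, 9*19=171
First share = 76, second share = 19
Difference = |76 - 19| = 57

57


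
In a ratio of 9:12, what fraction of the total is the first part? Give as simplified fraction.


Total parts = 9 + 12 = 21
First part fraction = 9/21
Simplify: 9/21 = 3/7

3/7


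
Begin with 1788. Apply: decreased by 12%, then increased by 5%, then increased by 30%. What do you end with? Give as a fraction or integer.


Start: 1788
Step 1: decrease by 12% => multiply by 88/100
  1788 * 88/100 = 39336/25
Step 2: increase by 5% => multiply by 105/100
  39336/25 * 105/100 = 206514/125
Step 3: increase by 30% => multiply by 130/100
  206514/125 * 130/100 = 1342341/625
Final value = 1342341/625

1342341/625


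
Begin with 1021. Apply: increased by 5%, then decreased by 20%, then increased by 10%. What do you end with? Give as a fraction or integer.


Start: 1021
Step 1: increase by 5% => multiply by 105/100
  1021 * 105/100 = 21441/20
Step 2: decrease by 20% => multiply by 80/100
  21441/20 * 80/100 = 21441/25
Step 3: increase by 10% => multiply by 110/100
  21441/25 * 110/100 = 235851/250
Final value = 235851/250

235851/250


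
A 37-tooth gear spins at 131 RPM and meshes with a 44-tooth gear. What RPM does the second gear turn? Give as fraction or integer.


Gear ratio: teeth_A * RPM_A = teeth_B * RPM_B
37 * 131 = 44 * RPM_B
4847 = 44 * RPM_B
RPM_B = 4847 / 44
RPM_B = 4847/44

4847/44


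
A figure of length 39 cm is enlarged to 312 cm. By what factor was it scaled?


Original length = 39 cm
Scaled length = 312 cm
Scale factor = 312 / 39
= 8

8


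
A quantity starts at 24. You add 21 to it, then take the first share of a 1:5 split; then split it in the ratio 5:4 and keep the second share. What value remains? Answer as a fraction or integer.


Start with 24.
Step 1: Add 21: 24+21=45; split 1:5 first = 45*1/6 = 15/2
Step 2: Split 5:4, second share = 15/2 * 4/9 = 10/3
Final result = 10/3

10/3


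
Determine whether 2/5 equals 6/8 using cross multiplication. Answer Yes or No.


Cross multiply to check 2/5 = 6/8
Left cross product: 2 * 8 = 16
Right cross product: 5 * 6 = 30
16 != 30
Not equal, so proportions differ => No

No


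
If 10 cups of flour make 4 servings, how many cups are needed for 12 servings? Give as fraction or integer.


Original: 10 cups for 4 servings
Target servings = 12
Scaling factor = 12/4
New amount = 10 * 12/4
= 120/4
= 30 cups

30


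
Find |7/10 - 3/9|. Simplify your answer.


Simplify: 7/10 = 7/10 and 3/9 = 1/3
Find common denominator: LCD = 30
Convert: 21/30 and 10/30
Difference = |21 - 10|/30 = 11/30
Simplified = 11/30

11/30


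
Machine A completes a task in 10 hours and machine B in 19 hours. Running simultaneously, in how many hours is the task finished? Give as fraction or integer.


Rate of A = 1/10 job per hour
Rate of B = 1/19 job per hour
Combined rate = 1/10 + 1/19
Find common denominator: (19 + 10)/(10*19) = 29/190
Combined rate = 29/190 job per hour
Time together = 1 / (29/190) = 190/29 hours

190/29


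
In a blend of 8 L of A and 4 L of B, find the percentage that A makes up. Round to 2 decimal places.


Volume of A = 8 L
Volume of B = 4 L
Total volume = 8 + 4 = 12 L
Percentage of A = (8/12) * 100
= 66.67%

66.67


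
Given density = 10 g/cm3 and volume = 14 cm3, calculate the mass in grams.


Using mass = density * volume
Density = 10 g/cm3
Volume = 14 cm3
Mass = 10 * 14
= 140 g

140


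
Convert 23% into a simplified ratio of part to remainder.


Part = 23%, Remainder = 77%
Ratio = 23:77
GCD(23, 77) = 1
Simplify: 23:77 = 23:77

23:77


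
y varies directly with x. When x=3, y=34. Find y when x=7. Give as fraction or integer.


Direct proportion: y = kx
Find k: k = 34/3 = 34/3
Compute y at x=7: y = 34/3 * 7
y = 238/3

238/3


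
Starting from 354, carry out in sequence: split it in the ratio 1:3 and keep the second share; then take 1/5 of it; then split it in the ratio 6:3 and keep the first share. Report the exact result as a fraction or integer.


Start with 354.
Step 1: Split 1:3, second share = 354 * 3/4 = 531/2
Step 2: Take 1/5: 531/2 * 1/5 = 531/10
Step 3: Split 6:3, first share = 531/10 * 6/9 = 177/5
Final result = 177/5

177/5


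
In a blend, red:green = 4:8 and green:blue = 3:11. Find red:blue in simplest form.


Given a:b = 4:8 and b:c = 3:11
Make b consistent. Multiply first ratio by 3: a:b = 12:24
Multiply second ratio by 8: b:c = 24:88
Now b = 24 in both, so a:b:c = 12:24:88
Therefore a:c = 12:88
Simplify by GCD: a:c = 3:22

3:22


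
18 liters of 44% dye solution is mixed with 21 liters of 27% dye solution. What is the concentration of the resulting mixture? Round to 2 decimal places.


Solute in mixture 1 = 44% of 18 L = 18*44/100 = 198/25 L
Solute in mixture 2 = 27% of 21 L = 21*27/100 = 567/100 L
Total solute = 198/25 + 567/100 = 1359/100 L
Total volume = 18 + 21 = 39 L
Final concentration = 1359/100/39 * 100 = 34.85%

34.85


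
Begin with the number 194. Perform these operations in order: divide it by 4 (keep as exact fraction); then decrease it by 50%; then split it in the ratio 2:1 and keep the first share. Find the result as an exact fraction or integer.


Start with 194.
Step 1: Divide by 4: 194 / 4 = 97/2
Step 2: Decrease by 50%: 97/2 * 50/100 = 97/4
Step 3: Split 2:1, first share = 97/4 * 2/3 = 97/6
Final result = 97/6

97/6


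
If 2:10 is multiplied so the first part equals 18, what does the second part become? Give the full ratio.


Original ratio: 2:10
First term target: 18
Scale factor = 18 / 2 = 9
Multiply second term: 10 * 9 = 90
Equivalent ratio = 18:90

18:90


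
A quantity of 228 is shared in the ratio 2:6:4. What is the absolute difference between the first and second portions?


Total parts = 2 + 6 + 4 = 12
Value per part = 228 / 12 = 19
Shares: 2*19=38, 6*19=114, 4*19=76
First share = 38, second share = 114
Difference = |38 - 114| = 76

76


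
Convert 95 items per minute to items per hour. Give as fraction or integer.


Converting from per minute to per hour
Rate = 95 items per minute
Multiply by 60: 95 * 60
= 5700 items per hour

5700


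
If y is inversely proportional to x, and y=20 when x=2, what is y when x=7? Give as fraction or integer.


Inverse proportion: y = k/x
Find k: k = 2 * 20 = 40
Compute y at x=7: y = 40/7
y = 40/7

40/7


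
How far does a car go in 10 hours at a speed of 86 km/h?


Using distance = speed * time
Speed = 86 km/h
Time = 10 hours
Distance = 86 * 10
= 860 km

860


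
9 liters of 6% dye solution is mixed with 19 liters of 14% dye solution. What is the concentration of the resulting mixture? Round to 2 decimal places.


Solute in mixture 1 = 6% of 9 L = 9*6/100 = 27/50 L
Solute in mixture 2 = 14% of 19 L = 19*14/100 = 133/50 L
Total solute = 27/50 + 133/50 = 16/5 L
Total volume = 9 + 19 = 28 L
Final concentration = 16/5/28 * 100 = 11.43%

11.43


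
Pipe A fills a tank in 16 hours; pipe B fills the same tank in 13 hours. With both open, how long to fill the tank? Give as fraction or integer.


Rate of A = 1/16 job per hour
Rate of B = 1/13 job per hour
Combined rate = 1/16 + 1/13
Find common denominator: (13 + 16)/(16*13) = 29/208
Combined rate = 29/208 job per hour
Time together = 1 / (29/208) = 208/29 hours

208/29


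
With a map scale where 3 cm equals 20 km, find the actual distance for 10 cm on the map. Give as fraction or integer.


Map scale: 3 cm = 20 km
Measured distance on map = 10 cm
Set up proportion: 10 * 20 / 3
= 200 / 3
= 200/3 km

200/3


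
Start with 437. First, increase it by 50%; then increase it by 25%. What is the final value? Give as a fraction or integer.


Start with 437.
Step 1: Increase by 50%: 437 * 150/100 = 1311/2
Step 2: Increase by 25%: 1311/2 * 125/100 = 6555/8
Final result = 6555/8

6555/8


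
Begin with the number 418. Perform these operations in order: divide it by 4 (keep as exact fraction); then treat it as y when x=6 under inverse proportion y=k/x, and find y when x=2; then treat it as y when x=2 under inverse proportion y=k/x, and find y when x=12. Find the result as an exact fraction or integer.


Start with 418.
Step 1: Divide by 4: 418 / 4 = 209/2
Step 2: Inverse prop: k = (209/2)*6; new y = k/2 = 209/2*6/2 = 627/2
Step 3: Inverse prop: k = (627/2)*2; new y = k/12 = 627/2*2/12 = 209/4
Final result = 209/4

209/4


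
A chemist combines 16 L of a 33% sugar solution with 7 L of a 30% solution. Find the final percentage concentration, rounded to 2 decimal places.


Solute in mixture 1 = 33% of 16 L = 16*33/100 = 132/25 L
Solute in mixture 2 = 30% of 7 L = 7*30/100 = 21/10 L
Total solute = 132/25 + 21/10 = 369/50 L
Total volume = 16 + 7 = 23 L
Final concentration = 369/50/23 * 100 = 32.09%

32.09


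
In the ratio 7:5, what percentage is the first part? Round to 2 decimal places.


Total parts = 7 + 5 = 12
First part fraction = 7/12
Percentage = (7/12) * 100
= 0.583333 * 100
= 58.33%

58.33


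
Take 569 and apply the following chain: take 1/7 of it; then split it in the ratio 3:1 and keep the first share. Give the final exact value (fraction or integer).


Start with 569.
Step 1: Take 1/7: 569 * 1/7 = 569/7
Step 2: Split 3:1, first share = 569/7 * 3/4 = 1707/28
Final result = 1707/28

1707/28


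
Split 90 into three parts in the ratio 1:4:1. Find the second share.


Ratio = 1:4:1
Total parts = 1 + 4 + 1 = 6
Value per part = 90 / 6 = 15
First share = 1 * 15 = 15
Middle share = 4 * 15 = 60
Third share = 1 * 15 = 15

60


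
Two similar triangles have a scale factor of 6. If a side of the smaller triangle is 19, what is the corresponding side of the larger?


Similar triangles have proportional sides
Scale factor = 6
Smaller side = 19
Corresponding larger side = 19 * 6
= 114

114


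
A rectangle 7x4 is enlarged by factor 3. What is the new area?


Original dimensions: 7 x 4
Enlargement factor = 3
New width = 7 * 3 = 21
New height = 4 * 3 = 12
New area = 21 * 12 = 252

252


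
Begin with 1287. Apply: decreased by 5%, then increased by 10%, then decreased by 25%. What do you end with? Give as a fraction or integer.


Start: 1287
Step 1: decrease by 5% => multiply by 95/100
  1287 * 95/100 = 24453/20
Step 2: increase by 10% => multiply by 110/100
  24453/20 * 110/100 = 268983/200
Step 3: decrease by 25% => multiply by 75/100
  268983/200 * 75/100 = 806949/800
Final value = 806949/800

806949/800


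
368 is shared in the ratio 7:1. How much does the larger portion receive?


Total parts = 7 + 1 = 8
Value per part = 368 / 8 = 46
First share = 7 * 46 = 322
Second share = 1 * 46 = 46
Larger share = 322

322


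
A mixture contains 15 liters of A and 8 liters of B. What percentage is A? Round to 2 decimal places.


Volume of A = 15 L
Volume of B = 8 L
Total volume = 15 + 8 = 23 L
Percentage of A = (15/23) * 100
= 65.22%

65.22


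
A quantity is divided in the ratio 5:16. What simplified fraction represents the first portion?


Total parts = 5 + 16 = 21
First part fraction = 5/21
Simplify: 5/21 = 5/21

5/21


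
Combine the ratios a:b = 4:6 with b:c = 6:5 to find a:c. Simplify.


Given a:b = 4:6 and b:c = 6:5
Make b consistent. Multiply first ratio by 6: a:b = 24:36
Multiply second ratio by 6: b:c = 36:30
Now b = 36 in both, so a:b:c = 24:36:30
Therefore a:c = 24:30
Simplify by GCD: a:c = 4:5

4:5


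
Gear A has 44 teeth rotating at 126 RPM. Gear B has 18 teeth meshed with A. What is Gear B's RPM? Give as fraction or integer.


Gear ratio: teeth_A * RPM_A = teeth_B * RPM_B
44 * 126 = 18 * RPM_B
5544 = 18 * RPM_B
RPM_B = 5544 / 18
RPM_B = 308

308


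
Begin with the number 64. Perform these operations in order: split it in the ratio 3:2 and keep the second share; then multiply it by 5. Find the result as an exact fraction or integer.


Start with 64.
Step 1: Split 3:2, second share = 64 * 2/5 = 128/5
Step 2: Multiply by 5: 128/5 * 5 = 128
Final result = 128

128


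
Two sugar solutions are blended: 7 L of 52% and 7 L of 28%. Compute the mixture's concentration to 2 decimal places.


Solute in mixture 1 = 52% of 7 L = 7*52/100 = 91/25 L
Solute in mixture 2 = 28% of 7 L = 7*28/100 = 49/25 L
Total solute = 91/25 + 49/25 = 28/5 L
Total volume = 7 + 7 = 14 L
Final concentration = 28/5/14 * 100 = 40.00%

40.00


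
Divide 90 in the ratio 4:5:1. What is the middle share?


Ratio = 4:5:1
Total parts = 4 + 5 + 1 = 10
Value per part = 90 / 10 = 9
First share = 4 * 9 = 36
Middle share = 5 * 9 = 45
Third share = 1 * 9 = 9

45


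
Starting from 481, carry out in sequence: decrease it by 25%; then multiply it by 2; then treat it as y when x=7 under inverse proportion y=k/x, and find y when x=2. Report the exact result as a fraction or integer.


Start with 481.
Step 1: Decrease by 25%: 481 * 75/100 = 1443/4
Step 2: Multiply by 2: 1443/4 * 2 = 1443/2
Step 3: Inverse prop: k = (1443/2)*7; new y = k/2 = 1443/2*7/2 = 10101/4
Final result = 10101/4

10101/4


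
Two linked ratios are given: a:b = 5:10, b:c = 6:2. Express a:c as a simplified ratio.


Given a:b = 5:10 and b:c = 6:2
Make b consistent. Multiply first ratio by 6: a:b = 30:60
Multiply second ratio by 10: b:c = 60:20
Now b = 60 in both, so a:b:c = 30:60:20
Therefore a:c = 30:20
Simplify by GCD: a:c = 3:2

3:2


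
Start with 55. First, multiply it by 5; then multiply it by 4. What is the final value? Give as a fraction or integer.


Start with 55.
Step 1: Multiply by 5: 55 * 5 = 275
Step 2: Multiply by 4: 275 * 4 = 1100
Final result = 1100

1100


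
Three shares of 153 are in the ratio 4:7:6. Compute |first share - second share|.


Total parts = 4 + 7 + 6 = 17
Value per part = 153 / 17 = 9
Shares: 4*9=36, 7*9=63, 6*9=54
First share = 36, second share = 63
Difference = |36 - 63| = 27

27


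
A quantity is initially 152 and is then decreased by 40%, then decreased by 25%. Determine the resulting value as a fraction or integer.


Start: 152
Step 1: decrease by 40% => multiply by 60/100
  152 * 60/100 = 456/5
Step 2: decrease by 25% => multiply by 75/100
  456/5 * 75/100 = 342/5
Final value = 342/5

342/5


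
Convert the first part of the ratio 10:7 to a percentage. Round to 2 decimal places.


Total parts = 10 + 7 = 17
First part fraction = 10/17
Percentage = (10/17) * 100
= 0.588235 * 100
= 58.82%

58.82


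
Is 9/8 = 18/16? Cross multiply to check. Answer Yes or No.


Cross multiply to check 9/8 = 18/16
Left cross product: 9 * 16 = 144
Right cross product: 8 * 18 = 144
144 = 144
Equal, so proportions match => Yes

Yes


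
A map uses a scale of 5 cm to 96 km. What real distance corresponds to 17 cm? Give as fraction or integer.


Map scale: 5 cm = 96 km
Measured distance on map = 17 cm
Set up proportion: 17 * 96 / 5
= 1632 / 5
= 1632/5 km

1632/5


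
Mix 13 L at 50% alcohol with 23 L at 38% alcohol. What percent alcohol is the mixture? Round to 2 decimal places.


Solute in mixture 1 = 50% of 13 L = 13*50/100 = 13/2 L
Solute in mixture 2 = 38% of 23 L = 23*38/100 = 437/50 L
Total solute = 13/2 + 437/50 = 381/25 L
Total volume = 13 + 23 = 36 L
Final concentration = 381/25/36 * 100 = 42.33%

42.33


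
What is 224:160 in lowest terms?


Find GCD(224, 160)
GCD = 32
Divide both by 32: 224/32 = 7, 160/32 = 5
Simplified ratio = 7:5

7:5


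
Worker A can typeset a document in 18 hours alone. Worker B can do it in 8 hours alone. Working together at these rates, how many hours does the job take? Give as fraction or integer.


Rate of A = 1/18 job per hour
Rate of B = 1/8 job per hour
Combined rate = 1/18 + 1/8
Find common denominator: (8 + 18)/(18*8) = 26/144
Combined rate = 13/72 job per hour
Time together = 1 / (13/72) = 72/13 hours

72/13


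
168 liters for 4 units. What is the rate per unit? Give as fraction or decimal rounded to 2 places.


Total liters = 168
Number of units = 4
Unit rate = 168 / 4
= 42 liters per unit

42


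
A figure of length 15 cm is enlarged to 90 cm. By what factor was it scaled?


Original length = 15 cm
Scaled length = 90 cm
Scale factor = 90 / 15
= 6

6


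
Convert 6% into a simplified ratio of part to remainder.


Part = 6%, Remainder = 94%
Ratio = 6:94
GCD(6, 94) = 2
Simplify: 3:47 = 3:47

3:47


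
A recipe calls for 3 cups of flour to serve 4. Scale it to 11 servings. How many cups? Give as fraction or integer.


Original: 3 cups for 4 servings
Target servings = 11
Scaling factor = 11/4
New amount = 3 * 11/4
= 33/4
= 33/4 cups

33/4


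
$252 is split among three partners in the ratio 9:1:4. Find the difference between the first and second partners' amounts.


Total parts = 9 + 1 + 4 = 14
Value per part = 252 / 14 = 18
Shares: 9*18=162, 1*18=18, 4*18=72
First share = 162, second share = 18
Difference = |162 - 18| = 144

144


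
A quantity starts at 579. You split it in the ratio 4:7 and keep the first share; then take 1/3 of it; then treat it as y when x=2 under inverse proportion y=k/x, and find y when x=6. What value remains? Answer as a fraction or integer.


Start with 579.
Step 1: Split 4:7, first share = 579 * 4/11 = 2316/11
Step 2: Take 1/3: 2316/11 * 1/3 = 772/11
Step 3: Inverse prop: k = (772/11)*2; new y = k/6 = 772/11*2/6 = 772/33
Final result = 772/33

772/33


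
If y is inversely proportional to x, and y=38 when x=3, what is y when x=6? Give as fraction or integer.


Inverse proportion: y = k/x
Find k: k = 3 * 38 = 114
Compute y at x=6: y = 114/6
y = 19

19


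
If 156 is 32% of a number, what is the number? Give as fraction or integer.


Given: 156 is 32% of the whole
Set up: 156 = 32/100 * whole
whole = 156 * 100 / 32
whole = 15600 / 32
whole = 975/2

975/2


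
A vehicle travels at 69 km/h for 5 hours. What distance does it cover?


Using distance = speed * time
Speed = 69 km/h
Time = 5 hours
Distance = 69 * 5
= 345 km

345


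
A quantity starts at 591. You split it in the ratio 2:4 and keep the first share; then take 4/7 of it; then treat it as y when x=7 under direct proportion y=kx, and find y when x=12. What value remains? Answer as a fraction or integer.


Start with 591.
Step 1: Split 2:4, first share = 591 * 2/6 = 197
Step 2: Take 4/7: 197 * 4/7 = 788/7
Step 3: Direct prop: k = (788/7)/7; new y = k*12 = 788/7*12/7 = 9456/49
Final result = 9456/49

9456/49


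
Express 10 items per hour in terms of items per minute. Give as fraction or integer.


Converting from per hour to per minute
Rate = 10 items per hour
Divide by 60: 10/60
= 1/6 items per minute

1/6


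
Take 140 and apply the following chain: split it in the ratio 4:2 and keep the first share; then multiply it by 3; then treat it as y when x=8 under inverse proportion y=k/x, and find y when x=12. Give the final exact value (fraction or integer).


Start with 140.
Step 1: Split 4:2, first share = 140 * 4/6 = 280/3
Step 2: Multiply by 3: 280/3 * 3 = 280
Step 3: Inverse prop: k = (280)*8; new y = k/12 = 280*8/12 = 560/3
Final result = 560/3

560/3


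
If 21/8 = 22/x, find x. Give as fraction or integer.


Setting up: 21/8 = 22/x
Cross multiply: 21 * x = 8 * 22
21x = 176
x = 176/21
x = 176/21

176/21


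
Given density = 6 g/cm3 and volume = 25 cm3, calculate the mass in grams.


Using mass = density * volume
Density = 6 g/cm3
Volume = 25 cm3
Mass = 6 * 25
= 150 g

150


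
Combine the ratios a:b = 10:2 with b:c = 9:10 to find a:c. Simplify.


Given a:b = 10:2 and b:c = 9:10
Make b consistent. Multiply first ratio by 9: a:b = 90:18
Multiply second ratio by 2: b:c = 18:20
Now b = 18 in both, so a:b:c = 90:18:20
Therefore a:c = 90:20
Simplify by GCD: a:c = 9:2

9:2


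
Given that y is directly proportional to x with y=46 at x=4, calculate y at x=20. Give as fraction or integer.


Direct proportion: y = kx
Find k: k = 46/4 = 23/2
Compute y at x=20: y = 23/2 * 20
y = 230

230


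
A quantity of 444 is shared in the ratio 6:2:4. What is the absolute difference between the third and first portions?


Total parts = 6 + 2 + 4 = 12
Value per part = 444 / 12 = 37
Shares: 6*37=222, 2*37=74, 4*37=148
Third share = 148, first share = 222
Difference = |148 - 222| = 74

74


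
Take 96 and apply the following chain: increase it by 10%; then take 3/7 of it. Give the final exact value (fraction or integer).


Start with 96.
Step 1: Increase by 10%: 96 * 110/100 = 528/5
Step 2: Take 3/7: 528/5 * 3/7 = 1584/35
Final result = 1584/35

1584/35


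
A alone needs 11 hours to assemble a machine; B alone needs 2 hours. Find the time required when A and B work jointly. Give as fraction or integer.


Rate of A = 1/11 job per hour
Rate of B = 1/2 job per hour
Combined rate = 1/11 + 1/2
Find common denominator: (2 + 11)/(11*2) = 13/22
Combined rate = 13/22 job per hour
Time together = 1 / (13/22) = 22/13 hours

22/13


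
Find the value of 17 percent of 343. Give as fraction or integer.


Compute 17% of 343
Convert percentage: 17% = 17/100
Multiply: 343 * 17/100
= 5831/100
= 5831/100

5831/100


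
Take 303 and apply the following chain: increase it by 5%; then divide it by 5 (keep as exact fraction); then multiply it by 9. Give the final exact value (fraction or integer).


Start with 303.
Step 1: Increase by 5%: 303 * 105/100 = 6363/20
Step 2: Divide by 5: 6363/20 / 5 = 6363/100
Step 3: Multiply by 9: 6363/100 * 9 = 57267/100
Final result = 57267/100

57267/100


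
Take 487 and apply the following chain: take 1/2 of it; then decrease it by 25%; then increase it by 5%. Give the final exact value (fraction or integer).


Start with 487.
Step 1: Take 1/2: 487 * 1/2 = 487/2
Step 2: Decrease by 25%: 487/2 * 75/100 = 1461/8
Step 3: Increase by 5%: 1461/8 * 105/100 = 30681/160
Final result = 30681/160

30681/160


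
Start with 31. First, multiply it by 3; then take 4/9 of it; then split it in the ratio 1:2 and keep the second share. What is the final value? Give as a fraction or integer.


Start with 31.
Step 1: Multiply by 3: 31 * 3 = 93
Step 2: Take 4/9: 93 * 4/9 = 124/3
Step 3: Split 1:2, second share = 124/3 * 2/3 = 248/9
Final result = 248/9

248/9


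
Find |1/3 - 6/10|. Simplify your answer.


Simplify: 1/3 = 1/3 and 6/10 = 3/5
Find common denominator: LCD = 15
Convert: 5/15 and 9/15
Difference = |5 - 9|/15 = 4/15
Simplified = 4/15

4/15


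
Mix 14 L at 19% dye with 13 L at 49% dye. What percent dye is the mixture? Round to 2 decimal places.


Solute in mixture 1 = 19% of 14 L = 14*19/100 = 133/50 L
Solute in mixture 2 = 49% of 13 L = 13*49/100 = 637/100 L
Total solute = 133/50 + 637/100 = 903/100 L
Total volume = 14 + 13 = 27 L
Final concentration = 903/100/27 * 100 = 33.44%

33.44


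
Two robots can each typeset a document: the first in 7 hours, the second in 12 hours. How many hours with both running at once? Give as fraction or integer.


Rate of A = 1/7 job per hour
Rate of B = 1/12 job per hour
Combined rate = 1/7 + 1/12
Find common denominator: (12 + 7)/(7*12) = 19/84
Combined rate = 19/84 job per hour
Time together = 1 / (19/84) = 84/19 hours

84/19


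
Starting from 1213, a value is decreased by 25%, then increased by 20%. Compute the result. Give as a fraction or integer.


Start: 1213
Step 1: decrease by 25% => multiply by 75/100
  1213 * 75/100 = 3639/4
Step 2: increase by 20% => multiply by 120/100
  3639/4 * 120/100 = 10917/10
Final value = 10917/10

10917/10


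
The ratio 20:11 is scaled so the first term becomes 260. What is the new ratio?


Original ratio: 20:11
First term target: 260
Scale factor = 260 / 20 = 13
Multiply second term: 11 * 13 = 143
Equivalent ratio = 260:143

260:143


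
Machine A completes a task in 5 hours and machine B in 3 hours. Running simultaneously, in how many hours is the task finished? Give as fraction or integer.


Rate of A = 1/5 job per hour
Rate of B = 1/3 job per hour
Combined rate = 1/5 + 1/3
Find common denominator: (3 + 5)/(5*3) = 8/15
Combined rate = 8/15 job per hour
Time together = 1 / (8/15) = 15/8 hours

15/8


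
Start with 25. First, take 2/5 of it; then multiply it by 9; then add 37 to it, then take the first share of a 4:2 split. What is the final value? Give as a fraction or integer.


Start with 25.
Step 1: Take 2/5: 25 * 2/5 = 10
Step 2: Multiply by 9: 10 * 9 = 90
Step 3: Add 37: 90+37=127; split 4:2 first = 127*4/6 = 254/3
Final result = 254/3

254/3


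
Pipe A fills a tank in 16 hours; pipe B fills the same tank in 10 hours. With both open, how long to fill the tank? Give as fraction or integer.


Rate of A = 1/16 job per hour
Rate of B = 1/10 job per hour
Combined rate = 1/16 + 1/10
Find common denominator: (10 + 16)/(16*10) = 26/160
Combined rate = 13/80 job per hour
Time together = 1 / (13/80) = 80/13 hours

80/13
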